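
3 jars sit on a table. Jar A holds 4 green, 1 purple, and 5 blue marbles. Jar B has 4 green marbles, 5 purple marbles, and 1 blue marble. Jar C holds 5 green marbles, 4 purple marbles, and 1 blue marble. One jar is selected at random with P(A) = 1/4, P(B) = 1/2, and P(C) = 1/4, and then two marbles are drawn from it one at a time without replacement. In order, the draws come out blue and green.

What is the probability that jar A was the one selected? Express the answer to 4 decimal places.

Under each hypothesis, the probability of the observed sequence is: P(data | jar A) = (5/10)(4/9) = 2/9; P(data | jar B) = (1/10)(4/9) = 2/45; P(data | jar C) = (1/10)(5/9) = 1/18.
Weighting by the prior gives 1/4 · 2/9 = 1/18, 1/2 · 2/45 = 1/45, 1/4 · 1/18 = 1/72; summing to 11/120.
So P(jar A | data) = (1/18) / (11/120) = 20/33.

0.6061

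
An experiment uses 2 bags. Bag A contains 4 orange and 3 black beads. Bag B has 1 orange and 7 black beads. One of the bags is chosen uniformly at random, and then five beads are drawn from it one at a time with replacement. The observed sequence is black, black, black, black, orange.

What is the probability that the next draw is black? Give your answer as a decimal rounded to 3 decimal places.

0.782

For each hypothesis, P(data | H) works out to: P(data | bag A) = (3/7)(3/7)(3/7)(3/7)(4/7) = 0.019278; P(data | bag B) = (7/8)(7/8)(7/8)(7/8)(1/8) = 0.073273.
Multiplying each by its prior: 1/2 · 0.019278 = 0.0096388, 1/2 · 0.073273 = 0.036636; summing to 0.046275.
Normalising, the posterior is P(bag A | data) = 0.20829, P(bag B | data) = 0.79171.
Averaging over the posterior, P(black next | data) = (3/7)(0.20829) + (7/8)(0.79171) = 0.78201.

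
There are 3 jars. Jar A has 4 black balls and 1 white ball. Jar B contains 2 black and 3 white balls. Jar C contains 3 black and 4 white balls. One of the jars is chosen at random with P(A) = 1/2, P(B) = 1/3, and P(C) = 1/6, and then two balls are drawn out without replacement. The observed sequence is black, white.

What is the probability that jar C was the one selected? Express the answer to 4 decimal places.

Under each hypothesis, the probability of the observed sequence is: P(data | jar A) = (4/5)(1/4) = 1/5; P(data | jar B) = (2/5)(3/4) = 3/10; P(data | jar C) = (3/7)(4/6) = 2/7.
Weighting by the prior gives 1/2 · 1/5 = 1/10, 1/3 · 3/10 = 1/10, 1/6 · 2/7 = 1/21; these sum to 26/105.
Therefore the posterior P(jar C | data) = (1/21) / (26/105) = 5/26.

0.1923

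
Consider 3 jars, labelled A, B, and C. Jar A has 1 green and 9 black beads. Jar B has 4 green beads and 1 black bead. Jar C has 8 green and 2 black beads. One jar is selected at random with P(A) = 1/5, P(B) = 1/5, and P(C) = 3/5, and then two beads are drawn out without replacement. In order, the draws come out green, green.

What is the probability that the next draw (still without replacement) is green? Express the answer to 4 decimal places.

Compute the likelihood of the observed sequence for each case: P(data | jar A) = (1/10)(0/9) = 0; P(data | jar B) = (4/5)(3/4) = 3/5; P(data | jar C) = (8/10)(7/9) = 28/45.
Multiplying each by its prior: 1/5 · 0 = 0, 1/5 · 3/5 = 3/25, 3/5 · 28/45 = 28/75; these sum to 37/75.
Dividing through by the total gives posterior P(jar A | data) = 0, P(jar B | data) = 9/37, P(jar C | data) = 28/37.
Averaging over the posterior, P(green next | data) = (2/3)(9/37) + (3/4)(28/37) = 27/37.

0.7297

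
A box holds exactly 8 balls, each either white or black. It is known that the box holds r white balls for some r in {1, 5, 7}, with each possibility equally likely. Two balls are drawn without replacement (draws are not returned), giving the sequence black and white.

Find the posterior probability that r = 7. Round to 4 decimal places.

0.2414

For each hypothesis, P(data | H) works out to: P(data | r = 1) = (7/8)(1/7) = 1/8; P(data | r = 5) = (3/8)(5/7) = 15/56; P(data | r = 7) = (1/8)(7/7) = 1/8.
Multiplying each by its prior: 1/3 · 1/8 = 1/24, 1/3 · 15/56 = 5/56, 1/3 · 1/8 = 1/24; with total 29/168.
Therefore the posterior P(r = 7 | data) = (1/24) / (29/168) = 7/29.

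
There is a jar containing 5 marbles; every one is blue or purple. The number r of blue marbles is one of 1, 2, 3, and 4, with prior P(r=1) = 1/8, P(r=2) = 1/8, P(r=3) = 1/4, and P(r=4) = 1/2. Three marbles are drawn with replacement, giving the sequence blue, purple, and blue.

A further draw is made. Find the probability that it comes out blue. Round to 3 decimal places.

For each hypothesis, P(data | H) works out to: P(data | r = 1) = (1/5)(4/5)(1/5) = 4/125; P(data | r = 2) = (2/5)(3/5)(2/5) = 12/125; P(data | r = 3) = (3/5)(2/5)(3/5) = 18/125; P(data | r = 4) = (4/5)(1/5)(4/5) = 16/125.
The prior-weighted likelihoods are 1/8 · 4/125 = 1/250, 1/8 · 12/125 = 3/250, 1/4 · 18/125 = 9/250, 1/2 · 16/125 = 8/125; summing to 29/250.
Normalising, the posterior is P(r = 1 | data) = 1/29, P(r = 2 | data) = 3/29, P(r = 3 | data) = 9/29, P(r = 4 | data) = 16/29.
The predictive probability is P(blue next | data) = (1/5)(1/29) + (2/5)(3/29) + (3/5)(9/29) + (4/5)(16/29) = 98/145.

0.676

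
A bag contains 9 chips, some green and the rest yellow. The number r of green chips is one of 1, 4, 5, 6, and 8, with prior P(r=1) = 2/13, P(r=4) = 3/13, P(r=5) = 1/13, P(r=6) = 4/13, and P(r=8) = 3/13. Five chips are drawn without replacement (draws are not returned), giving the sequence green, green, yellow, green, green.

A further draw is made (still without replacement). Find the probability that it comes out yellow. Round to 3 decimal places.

Compute the likelihood of the observed sequence for each case: P(data | r = 1) = (1/9)(0/8) = 0; P(data | r = 4) = (4/9)(3/8)(5/7)(2/6)(1/5) = 0.0079365; P(data | r = 5) = (5/9)(4/8)(4/7)(3/6)(2/5) = 0.031746; P(data | r = 6) = (6/9)(5/8)(3/7)(4/6)(3/5) = 0.071429; P(data | r = 8) = (8/9)(7/8)(1/7)(6/6)(5/5) = 0.11111.
Multiplying each by its prior: 2/13 · 0 = 0, 3/13 · 0.0079365 = 0.0018315, 1/13 · 0.031746 = 0.002442, 4/13 · 0.071429 = 0.021978, 3/13 · 0.11111 = 0.025641; summing to 0.051893.
Normalising, the posterior is P(r = 1 | data) = 0, P(r = 4 | data) = 0.035294, P(r = 5 | data) = 0.047059, P(r = 6 | data) = 0.42353, P(r = 8 | data) = 0.49412.
The predictive probability is P(yellow next | data) = (1)(0.035294) + (3/4)(0.047059) + (1/2)(0.42353) + (0)(0.49412) = 0.28235.

0.282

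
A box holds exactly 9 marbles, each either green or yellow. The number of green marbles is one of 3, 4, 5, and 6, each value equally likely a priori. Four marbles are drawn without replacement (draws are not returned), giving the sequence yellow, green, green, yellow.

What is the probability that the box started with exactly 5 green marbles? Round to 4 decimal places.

0.2857

Under each hypothesis, the probability of the observed sequence is: P(data | r = 3) = (6/9)(3/8)(2/7)(5/6) = 5/84; P(data | r = 4) = (5/9)(4/8)(3/7)(4/6) = 5/63; P(data | r = 5) = (4/9)(5/8)(4/7)(3/6) = 5/63; P(data | r = 6) = (3/9)(6/8)(5/7)(2/6) = 5/84.
Multiplying each by its prior: 1/4 · 5/84 = 5/336, 1/4 · 5/63 = 5/252, 1/4 · 5/63 = 5/252, 1/4 · 5/84 = 5/336; with total 5/72.
Therefore the posterior P(r = 5 | data) = (5/252) / (5/72) = 2/7.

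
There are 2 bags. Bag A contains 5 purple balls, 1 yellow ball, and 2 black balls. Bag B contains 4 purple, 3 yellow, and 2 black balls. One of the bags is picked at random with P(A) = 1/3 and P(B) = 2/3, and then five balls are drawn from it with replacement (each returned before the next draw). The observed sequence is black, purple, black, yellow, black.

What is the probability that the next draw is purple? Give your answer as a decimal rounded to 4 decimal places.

For each hypothesis, P(data | H) works out to: P(data | bag A) = (2/8)(5/8)(2/8)(1/8)(2/8) = 0.0012207; P(data | bag B) = (2/9)(4/9)(2/9)(3/9)(2/9) = 0.0016258.
Weighting by the prior gives 1/3 · 0.0012207 = 0.0004069, 2/3 · 0.0016258 = 0.0010838; these sum to 0.0014907.
Dividing through by the total gives posterior P(bag A | data) = 0.27295, P(bag B | data) = 0.72705.
The predictive probability is P(purple next | data) = (5/8)(0.27295) + (4/9)(0.72705) = 0.49373.

0.4937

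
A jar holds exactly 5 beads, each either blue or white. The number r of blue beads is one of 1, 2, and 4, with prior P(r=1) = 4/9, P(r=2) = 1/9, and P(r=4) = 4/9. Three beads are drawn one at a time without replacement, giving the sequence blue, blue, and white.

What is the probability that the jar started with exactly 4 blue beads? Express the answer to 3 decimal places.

0.889

Compute the likelihood of the observed sequence for each case: P(data | r = 1) = (1/5)(0/4) = 0; P(data | r = 2) = (2/5)(1/4)(3/3) = 1/10; P(data | r = 4) = (4/5)(3/4)(1/3) = 1/5.
The prior-weighted likelihoods are 4/9 · 0 = 0, 1/9 · 1/10 = 1/90, 4/9 · 1/5 = 4/45; with total 1/10.
So P(r = 4 | data) = (4/45) / (1/10) = 8/9.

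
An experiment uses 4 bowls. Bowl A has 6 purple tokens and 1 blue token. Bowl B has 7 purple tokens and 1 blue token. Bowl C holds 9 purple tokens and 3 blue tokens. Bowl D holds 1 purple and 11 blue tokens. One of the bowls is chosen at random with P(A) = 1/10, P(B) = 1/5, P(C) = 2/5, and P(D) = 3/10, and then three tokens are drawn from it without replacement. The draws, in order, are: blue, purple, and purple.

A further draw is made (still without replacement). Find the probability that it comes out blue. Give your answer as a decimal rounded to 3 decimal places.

Under each hypothesis, the probability of the observed sequence is: P(data | bowl A) = (1/7)(6/6)(5/5) = 0.14286; P(data | bowl B) = (1/8)(7/7)(6/6) = 0.125; P(data | bowl C) = (3/12)(9/11)(8/10) = 0.16364; P(data | bowl D) = (11/12)(1/11)(0/10) = 0.
Weighting by the prior gives 1/10 · 0.14286 = 0.014286, 1/5 · 0.125 = 0.025, 2/5 · 0.16364 = 0.065455, 3/10 · 0 = 0; these sum to 0.10474.
The posterior is then P(bowl A | data) = 0.13639, P(bowl B | data) = 0.23869, P(bowl C | data) = 0.62492, P(bowl D | data) = 0.
Averaging over the posterior, P(blue next | data) = (0)(0.13639) + (0)(0.23869) + (2/9)(0.62492) = 0.13887.

0.139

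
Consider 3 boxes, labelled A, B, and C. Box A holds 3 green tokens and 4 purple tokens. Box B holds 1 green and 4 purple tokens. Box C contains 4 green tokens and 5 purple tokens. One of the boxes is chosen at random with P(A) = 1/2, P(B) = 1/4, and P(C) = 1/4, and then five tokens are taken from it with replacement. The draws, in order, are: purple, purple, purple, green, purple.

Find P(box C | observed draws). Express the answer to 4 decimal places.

0.1963

For each hypothesis, P(data | H) works out to: P(data | box A) = (4/7)(4/7)(4/7)(3/7)(4/7) = 0.045695; P(data | box B) = (4/5)(4/5)(4/5)(1/5)(4/5) = 0.08192; P(data | box C) = (5/9)(5/9)(5/9)(4/9)(5/9) = 0.042338.
Multiplying each by its prior: 1/2 · 0.045695 = 0.022848, 1/4 · 0.08192 = 0.02048, 1/4 · 0.042338 = 0.010584; summing to 0.053912.
By Bayes' rule, P(box C | data) = (0.010584) / (0.053912) = 0.19633.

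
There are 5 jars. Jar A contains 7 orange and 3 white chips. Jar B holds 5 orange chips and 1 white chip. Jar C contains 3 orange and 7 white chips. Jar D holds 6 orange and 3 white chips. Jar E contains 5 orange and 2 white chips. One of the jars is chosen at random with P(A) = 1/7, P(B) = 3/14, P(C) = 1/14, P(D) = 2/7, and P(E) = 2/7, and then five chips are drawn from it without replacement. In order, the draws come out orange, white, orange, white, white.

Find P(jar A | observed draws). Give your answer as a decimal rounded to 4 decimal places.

The likelihood of the observed sequence under each hypothesis: P(data | jar A) = (7/10)(3/9)(6/8)(2/7)(1/6) = 0.0083333; P(data | jar B) = (5/6)(1/5)(4/4)(0/3) = 0; P(data | jar C) = (3/10)(7/9)(2/8)(6/7)(5/6) = 0.041667; P(data | jar D) = (6/9)(3/8)(5/7)(2/6)(1/5) = 0.011905; P(data | jar E) = (5/7)(2/6)(4/5)(1/4)(0/3) = 0.
The prior-weighted likelihoods are 1/7 · 0.0083333 = 0.0011905, 3/14 · 0 = 0, 1/14 · 0.041667 = 0.0029762, 2/7 · 0.011905 = 0.0034014, 2/7 · 0 = 0; these sum to 0.007568.
Therefore the posterior P(jar A | data) = (0.0011905) / (0.007568) = 0.1573.

0.1573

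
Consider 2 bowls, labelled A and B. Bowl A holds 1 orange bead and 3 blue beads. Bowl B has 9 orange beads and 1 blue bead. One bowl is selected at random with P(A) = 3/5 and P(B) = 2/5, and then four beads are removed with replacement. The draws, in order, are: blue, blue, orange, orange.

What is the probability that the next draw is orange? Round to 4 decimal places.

0.3365

Compute the likelihood of the observed sequence for each case: P(data | bowl A) = (3/4)(3/4)(1/4)(1/4) = 0.035156; P(data | bowl B) = (1/10)(1/10)(9/10)(9/10) = 0.0081.
Weighting by the prior gives 3/5 · 0.035156 = 0.021094, 2/5 · 0.0081 = 0.00324; with total 0.024334.
The posterior is then P(bowl A | data) = 0.86685, P(bowl B | data) = 0.13315.
The predictive probability is P(orange next | data) = (1/4)(0.86685) + (9/10)(0.13315) = 0.33655.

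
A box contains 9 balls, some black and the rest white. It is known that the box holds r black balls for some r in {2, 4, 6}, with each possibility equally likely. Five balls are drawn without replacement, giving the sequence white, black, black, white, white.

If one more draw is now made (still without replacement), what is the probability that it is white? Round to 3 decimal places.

Compute the likelihood of the observed sequence for each case: P(data | r = 2) = (7/9)(2/8)(1/7)(6/6)(5/5) = 1/36; P(data | r = 4) = (5/9)(4/8)(3/7)(4/6)(3/5) = 1/21; P(data | r = 6) = (3/9)(6/8)(5/7)(2/6)(1/5) = 1/84.
Weighting by the prior gives 1/3 · 1/36 = 1/108, 1/3 · 1/21 = 1/63, 1/3 · 1/84 = 1/252; these sum to 11/378.
Normalising, the posterior is P(r = 2 | data) = 7/22, P(r = 4 | data) = 6/11, P(r = 6 | data) = 3/22.
So P(white next | data) = Σ P(white next | H) P(H | data) = (1)(7/22) + (1/2)(6/11) + (0)(3/22) = 13/22.

0.591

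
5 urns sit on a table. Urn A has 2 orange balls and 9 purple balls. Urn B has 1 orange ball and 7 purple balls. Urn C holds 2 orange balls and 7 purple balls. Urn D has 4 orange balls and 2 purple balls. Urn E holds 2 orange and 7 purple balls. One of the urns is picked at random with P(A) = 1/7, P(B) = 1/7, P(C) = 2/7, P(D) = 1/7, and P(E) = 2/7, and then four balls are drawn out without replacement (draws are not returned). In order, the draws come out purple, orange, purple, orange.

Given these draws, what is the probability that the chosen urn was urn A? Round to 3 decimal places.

0.093

For each hypothesis, P(data | H) works out to: P(data | urn A) = (9/11)(2/10)(8/9)(1/8) = 0.018182; P(data | urn B) = (7/8)(1/7)(6/6)(0/5) = 0; P(data | urn C) = (7/9)(2/8)(6/7)(1/6) = 0.027778; P(data | urn D) = (2/6)(4/5)(1/4)(3/3) = 0.066667; P(data | urn E) = (7/9)(2/8)(6/7)(1/6) = 0.027778.
The prior-weighted likelihoods are 1/7 · 0.018182 = 0.0025974, 1/7 · 0 = 0, 2/7 · 0.027778 = 0.0079365, 1/7 · 0.066667 = 0.0095238, 2/7 · 0.027778 = 0.0079365; with total 0.027994.
So P(urn A | data) = (0.0025974) / (0.027994) = 0.092784.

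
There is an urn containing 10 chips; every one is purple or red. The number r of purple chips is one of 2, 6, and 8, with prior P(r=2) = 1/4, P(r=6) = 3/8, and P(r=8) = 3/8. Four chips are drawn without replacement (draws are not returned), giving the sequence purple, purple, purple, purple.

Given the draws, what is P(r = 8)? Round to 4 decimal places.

0.8235

Compute the likelihood of the observed sequence for each case: P(data | r = 2) = (2/10)(1/9)(0/8) = 0; P(data | r = 6) = (6/10)(5/9)(4/8)(3/7) = 1/14; P(data | r = 8) = (8/10)(7/9)(6/8)(5/7) = 1/3.
Multiplying each by its prior: 1/4 · 0 = 0, 3/8 · 1/14 = 3/112, 3/8 · 1/3 = 1/8; with total 17/112.
Therefore the posterior P(r = 8 | data) = (1/8) / (17/112) = 14/17.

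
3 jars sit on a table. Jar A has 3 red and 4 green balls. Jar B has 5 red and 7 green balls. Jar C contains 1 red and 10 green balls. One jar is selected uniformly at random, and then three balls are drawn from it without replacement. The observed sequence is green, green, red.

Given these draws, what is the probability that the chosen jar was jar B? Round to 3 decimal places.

Under each hypothesis, the probability of the observed sequence is: P(data | jar A) = (4/7)(3/6)(3/5) = 6/35; P(data | jar B) = (7/12)(6/11)(5/10) = 7/44; P(data | jar C) = (10/11)(9/10)(1/9) = 1/11.
The prior-weighted likelihoods are 1/3 · 6/35 = 2/35, 1/3 · 7/44 = 7/132, 1/3 · 1/11 = 1/33; summing to 59/420.
Therefore the posterior P(jar B | data) = (7/132) / (59/420) = 245/649.

0.378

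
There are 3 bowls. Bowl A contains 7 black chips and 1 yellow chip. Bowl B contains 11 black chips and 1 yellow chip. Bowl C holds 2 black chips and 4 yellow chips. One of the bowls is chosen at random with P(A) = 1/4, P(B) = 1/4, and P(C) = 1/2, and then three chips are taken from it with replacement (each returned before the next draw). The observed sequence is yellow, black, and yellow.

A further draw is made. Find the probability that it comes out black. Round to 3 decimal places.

The likelihood of the observed sequence under each hypothesis: P(data | bowl A) = (1/8)(7/8)(1/8) = 0.013672; P(data | bowl B) = (1/12)(11/12)(1/12) = 0.0063657; P(data | bowl C) = (4/6)(2/6)(4/6) = 0.14815.
Multiplying each by its prior: 1/4 · 0.013672 = 0.003418, 1/4 · 0.0063657 = 0.0015914, 1/2 · 0.14815 = 0.074074; summing to 0.079083.
Dividing through by the total gives posterior P(bowl A | data) = 0.04322, P(bowl B | data) = 0.020123, P(bowl C | data) = 0.93666.
So P(black next | data) = Σ P(black next | H) P(H | data) = (7/8)(0.04322) + (11/12)(0.020123) + (1/3)(0.93666) = 0.36848.

0.368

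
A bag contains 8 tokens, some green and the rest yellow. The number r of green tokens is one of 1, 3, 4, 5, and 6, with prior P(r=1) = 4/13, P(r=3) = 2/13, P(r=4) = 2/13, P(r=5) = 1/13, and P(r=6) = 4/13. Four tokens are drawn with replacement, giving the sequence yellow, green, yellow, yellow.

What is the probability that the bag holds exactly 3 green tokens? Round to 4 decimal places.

Under each hypothesis, the probability of the observed sequence is: P(data | r = 1) = (7/8)(1/8)(7/8)(7/8) = 0.08374; P(data | r = 3) = (5/8)(3/8)(5/8)(5/8) = 0.091553; P(data | r = 4) = (4/8)(4/8)(4/8)(4/8) = 0.0625; P(data | r = 5) = (3/8)(5/8)(3/8)(3/8) = 0.032959; P(data | r = 6) = (2/8)(6/8)(2/8)(2/8) = 0.011719.
The prior-weighted likelihoods are 4/13 · 0.08374 = 0.025766, 2/13 · 0.091553 = 0.014085, 2/13 · 0.0625 = 0.0096154, 1/13 · 0.032959 = 0.0025353, 4/13 · 0.011719 = 0.0036058; summing to 0.055608.
By Bayes' rule, P(r = 3 | data) = (0.014085) / (0.055608) = 0.25329.

0.2533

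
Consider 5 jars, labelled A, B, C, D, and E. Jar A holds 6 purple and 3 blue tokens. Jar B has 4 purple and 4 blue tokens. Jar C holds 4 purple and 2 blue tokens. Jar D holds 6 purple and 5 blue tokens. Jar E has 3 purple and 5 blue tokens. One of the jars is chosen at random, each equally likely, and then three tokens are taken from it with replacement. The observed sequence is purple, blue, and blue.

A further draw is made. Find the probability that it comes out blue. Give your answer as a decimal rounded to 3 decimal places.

0.478

The likelihood of the observed sequence under each hypothesis: P(data | jar A) = (6/9)(3/9)(3/9) = 0.074074; P(data | jar B) = (4/8)(4/8)(4/8) = 0.125; P(data | jar C) = (4/6)(2/6)(2/6) = 0.074074; P(data | jar D) = (6/11)(5/11)(5/11) = 0.1127; P(data | jar E) = (3/8)(5/8)(5/8) = 0.14648.
Multiplying each by its prior: 1/5 · 0.074074 = 0.014815, 1/5 · 0.125 = 0.025, 1/5 · 0.074074 = 0.014815, 1/5 · 0.1127 = 0.022539, 1/5 · 0.14648 = 0.029297; summing to 0.10647.
Dividing through by the total gives posterior P(jar A | data) = 0.13915, P(jar B | data) = 0.23482, P(jar C | data) = 0.13915, P(jar D | data) = 0.21171, P(jar E | data) = 0.27518.
So P(blue next | data) = Σ P(blue next | H) P(H | data) = (1/3)(0.13915) + (1/2)(0.23482) + (1/3)(0.13915) + (5/11)(0.21171) + (5/8)(0.27518) = 0.47839.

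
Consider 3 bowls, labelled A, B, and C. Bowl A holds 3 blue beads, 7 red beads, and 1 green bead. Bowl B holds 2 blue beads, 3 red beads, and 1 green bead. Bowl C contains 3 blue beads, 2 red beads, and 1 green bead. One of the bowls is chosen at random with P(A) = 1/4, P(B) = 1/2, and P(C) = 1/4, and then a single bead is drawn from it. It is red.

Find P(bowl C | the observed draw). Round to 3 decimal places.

0.169

The likelihood of this draw under each hypothesis: P(data | bowl A) = (7/11) = 7/11; P(data | bowl B) = (3/6) = 1/2; P(data | bowl C) = (2/6) = 1/3.
Weighting by the prior gives 1/4 · 7/11 = 7/44, 1/2 · 1/2 = 1/4, 1/4 · 1/3 = 1/12; with total 65/132.
So P(bowl C | data) = (1/12) / (65/132) = 11/65.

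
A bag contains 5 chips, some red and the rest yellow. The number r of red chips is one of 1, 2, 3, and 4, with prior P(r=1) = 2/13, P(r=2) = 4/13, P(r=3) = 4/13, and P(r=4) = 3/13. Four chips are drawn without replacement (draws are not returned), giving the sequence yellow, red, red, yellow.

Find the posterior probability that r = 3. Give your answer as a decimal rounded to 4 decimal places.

0.5000

Under each hypothesis, the probability of the observed sequence is: P(data | r = 1) = (4/5)(1/4)(0/3) = 0; P(data | r = 2) = (3/5)(2/4)(1/3)(2/2) = 1/10; P(data | r = 3) = (2/5)(3/4)(2/3)(1/2) = 1/10; P(data | r = 4) = (1/5)(4/4)(3/3)(0/2) = 0.
Weighting by the prior gives 2/13 · 0 = 0, 4/13 · 1/10 = 2/65, 4/13 · 1/10 = 2/65, 3/13 · 0 = 0; these sum to 4/65.
By Bayes' rule, P(r = 3 | data) = (2/65) / (4/65) = 1/2.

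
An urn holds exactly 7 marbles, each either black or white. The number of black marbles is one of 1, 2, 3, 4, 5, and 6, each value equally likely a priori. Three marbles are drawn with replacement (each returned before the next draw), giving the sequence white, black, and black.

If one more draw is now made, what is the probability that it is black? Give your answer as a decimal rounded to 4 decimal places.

0.5918

Compute the likelihood of the observed sequence for each case: P(data | r = 1) = (6/7)(1/7)(1/7) = 0.017493; P(data | r = 2) = (5/7)(2/7)(2/7) = 0.058309; P(data | r = 3) = (4/7)(3/7)(3/7) = 0.10496; P(data | r = 4) = (3/7)(4/7)(4/7) = 0.13994; P(data | r = 5) = (2/7)(5/7)(5/7) = 0.14577; P(data | r = 6) = (1/7)(6/7)(6/7) = 0.10496.
Weighting by the prior gives 1/6 · 0.017493 = 0.0029155, 1/6 · 0.058309 = 0.0097182, 1/6 · 0.10496 = 0.017493, 1/6 · 0.13994 = 0.023324, 1/6 · 0.14577 = 0.024295, 1/6 · 0.10496 = 0.017493; with total 0.095238.
Dividing through by the total gives posterior P(r = 1 | data) = 0.030612, P(r = 2 | data) = 0.10204, P(r = 3 | data) = 0.18367, P(r = 4 | data) = 0.2449, P(r = 5 | data) = 0.2551, P(r = 6 | data) = 0.18367.
Averaging over the posterior, P(black next | data) = (1/7)(0.030612) + (2/7)(0.10204) + (3/7)(0.18367) + (4/7)(0.2449) + (5/7)(0.2551) + (6/7)(0.18367) = 0.59184.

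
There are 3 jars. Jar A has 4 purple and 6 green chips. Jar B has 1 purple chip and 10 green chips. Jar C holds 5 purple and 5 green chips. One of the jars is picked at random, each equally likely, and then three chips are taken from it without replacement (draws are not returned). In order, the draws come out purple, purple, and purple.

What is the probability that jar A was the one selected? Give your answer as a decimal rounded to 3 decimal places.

Under each hypothesis, the probability of the observed sequence is: P(data | jar A) = (4/10)(3/9)(2/8) = 1/30; P(data | jar B) = (1/11)(0/10) = 0; P(data | jar C) = (5/10)(4/9)(3/8) = 1/12.
Multiplying each by its prior: 1/3 · 1/30 = 1/90, 1/3 · 0 = 0, 1/3 · 1/12 = 1/36; summing to 7/180.
So P(jar A | data) = (1/90) / (7/180) = 2/7.

0.286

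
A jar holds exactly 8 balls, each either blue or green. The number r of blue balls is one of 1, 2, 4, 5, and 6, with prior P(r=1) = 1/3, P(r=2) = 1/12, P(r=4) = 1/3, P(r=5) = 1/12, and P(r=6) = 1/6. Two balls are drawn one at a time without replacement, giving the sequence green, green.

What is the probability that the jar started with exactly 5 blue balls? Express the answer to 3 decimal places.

The likelihood of the observed sequence under each hypothesis: P(data | r = 1) = (7/8)(6/7) = 3/4; P(data | r = 2) = (6/8)(5/7) = 15/28; P(data | r = 4) = (4/8)(3/7) = 3/14; P(data | r = 5) = (3/8)(2/7) = 3/28; P(data | r = 6) = (2/8)(1/7) = 1/28.
The prior-weighted likelihoods are 1/3 · 3/4 = 1/4, 1/12 · 15/28 = 5/112, 1/3 · 3/14 = 1/14, 1/12 · 3/28 = 1/112, 1/6 · 1/28 = 1/168; these sum to 8/21.
By Bayes' rule, P(r = 5 | data) = (1/112) / (8/21) = 3/128.

0.023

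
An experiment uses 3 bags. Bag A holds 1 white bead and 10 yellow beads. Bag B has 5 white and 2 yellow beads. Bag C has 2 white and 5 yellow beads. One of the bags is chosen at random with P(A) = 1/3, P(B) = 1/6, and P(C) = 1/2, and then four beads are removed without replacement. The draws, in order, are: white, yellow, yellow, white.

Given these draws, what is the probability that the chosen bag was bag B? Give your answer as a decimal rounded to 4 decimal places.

0.2500

For each hypothesis, P(data | H) works out to: P(data | bag A) = (1/11)(10/10)(9/9)(0/8) = 0; P(data | bag B) = (5/7)(2/6)(1/5)(4/4) = 1/21; P(data | bag C) = (2/7)(5/6)(4/5)(1/4) = 1/21.
Multiplying each by its prior: 1/3 · 0 = 0, 1/6 · 1/21 = 1/126, 1/2 · 1/21 = 1/42; with total 2/63.
So P(bag B | data) = (1/126) / (2/63) = 1/4.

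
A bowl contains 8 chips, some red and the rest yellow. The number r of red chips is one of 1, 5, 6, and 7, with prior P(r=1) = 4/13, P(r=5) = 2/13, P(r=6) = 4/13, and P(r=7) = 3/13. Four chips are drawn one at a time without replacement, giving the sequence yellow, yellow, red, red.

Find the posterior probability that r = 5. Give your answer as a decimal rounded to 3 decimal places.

Under each hypothesis, the probability of the observed sequence is: P(data | r = 1) = (7/8)(6/7)(1/6)(0/5) = 0; P(data | r = 5) = (3/8)(2/7)(5/6)(4/5) = 1/14; P(data | r = 6) = (2/8)(1/7)(6/6)(5/5) = 1/28; P(data | r = 7) = (1/8)(0/7) = 0.
Weighting by the prior gives 4/13 · 0 = 0, 2/13 · 1/14 = 1/91, 4/13 · 1/28 = 1/91, 3/13 · 0 = 0; these sum to 2/91.
Therefore the posterior P(r = 5 | data) = (1/91) / (2/91) = 1/2.

0.500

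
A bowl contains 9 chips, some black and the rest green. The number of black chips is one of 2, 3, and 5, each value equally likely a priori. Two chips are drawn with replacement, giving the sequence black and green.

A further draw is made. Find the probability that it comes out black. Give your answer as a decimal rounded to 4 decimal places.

0.3889

Compute the likelihood of the observed sequence for each case: P(data | r = 2) = (2/9)(7/9) = 14/81; P(data | r = 3) = (3/9)(6/9) = 2/9; P(data | r = 5) = (5/9)(4/9) = 20/81.
The prior-weighted likelihoods are 1/3 · 14/81 = 14/243, 1/3 · 2/9 = 2/27, 1/3 · 20/81 = 20/243; with total 52/243.
The posterior is then P(r = 2 | data) = 7/26, P(r = 3 | data) = 9/26, P(r = 5 | data) = 5/13.
So P(black next | data) = Σ P(black next | H) P(H | data) = (2/9)(7/26) + (1/3)(9/26) + (5/9)(5/13) = 7/18.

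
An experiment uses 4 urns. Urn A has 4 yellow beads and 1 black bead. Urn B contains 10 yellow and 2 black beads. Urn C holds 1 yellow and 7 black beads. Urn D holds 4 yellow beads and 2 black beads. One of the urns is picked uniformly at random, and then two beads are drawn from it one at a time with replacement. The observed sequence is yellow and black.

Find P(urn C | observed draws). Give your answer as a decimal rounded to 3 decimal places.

Under each hypothesis, the probability of the observed sequence is: P(data | urn A) = (4/5)(1/5) = 0.16; P(data | urn B) = (10/12)(2/12) = 0.13889; P(data | urn C) = (1/8)(7/8) = 0.10938; P(data | urn D) = (4/6)(2/6) = 0.22222.
The prior-weighted likelihoods are 1/4 · 0.16 = 0.04, 1/4 · 0.13889 = 0.034722, 1/4 · 0.10938 = 0.027344, 1/4 · 0.22222 = 0.055556; with total 0.15762.
By Bayes' rule, P(urn C | data) = (0.027344) / (0.15762) = 0.17348.

0.173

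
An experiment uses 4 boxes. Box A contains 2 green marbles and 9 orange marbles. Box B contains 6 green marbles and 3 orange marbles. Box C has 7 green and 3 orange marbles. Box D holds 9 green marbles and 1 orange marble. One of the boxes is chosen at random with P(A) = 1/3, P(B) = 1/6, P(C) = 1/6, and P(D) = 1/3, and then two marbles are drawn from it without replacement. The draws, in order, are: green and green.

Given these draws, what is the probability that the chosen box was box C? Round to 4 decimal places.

0.1852

Under each hypothesis, the probability of the observed sequence is: P(data | box A) = (2/11)(1/10) = 0.018182; P(data | box B) = (6/9)(5/8) = 0.41667; P(data | box C) = (7/10)(6/9) = 0.46667; P(data | box D) = (9/10)(8/9) = 0.8.
Weighting by the prior gives 1/3 · 0.018182 = 0.0060606, 1/6 · 0.41667 = 0.069444, 1/6 · 0.46667 = 0.077778, 1/3 · 0.8 = 0.26667; these sum to 0.41995.
Therefore the posterior P(box C | data) = (0.077778) / (0.41995) = 0.18521.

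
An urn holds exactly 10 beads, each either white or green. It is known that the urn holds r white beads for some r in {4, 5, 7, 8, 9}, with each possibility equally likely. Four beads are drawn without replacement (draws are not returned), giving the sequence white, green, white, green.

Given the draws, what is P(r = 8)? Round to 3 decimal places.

0.100

The likelihood of the observed sequence under each hypothesis: P(data | r = 4) = (4/10)(6/9)(3/8)(5/7) = 0.071429; P(data | r = 5) = (5/10)(5/9)(4/8)(4/7) = 0.079365; P(data | r = 7) = (7/10)(3/9)(6/8)(2/7) = 0.05; P(data | r = 8) = (8/10)(2/9)(7/8)(1/7) = 0.022222; P(data | r = 9) = (9/10)(1/9)(8/8)(0/7) = 0.
Weighting by the prior gives 1/5 · 0.071429 = 0.014286, 1/5 · 0.079365 = 0.015873, 1/5 · 0.05 = 0.01, 1/5 · 0.022222 = 0.0044444, 1/5 · 0 = 0; summing to 0.044603.
By Bayes' rule, P(r = 8 | data) = (0.0044444) / (0.044603) = 0.099644.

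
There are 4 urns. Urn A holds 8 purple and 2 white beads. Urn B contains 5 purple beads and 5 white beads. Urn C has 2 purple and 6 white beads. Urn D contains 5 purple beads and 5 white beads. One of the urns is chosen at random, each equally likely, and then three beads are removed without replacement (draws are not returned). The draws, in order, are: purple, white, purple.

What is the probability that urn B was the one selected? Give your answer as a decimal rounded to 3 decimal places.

0.296

The likelihood of the observed sequence under each hypothesis: P(data | urn A) = (8/10)(2/9)(7/8) = 0.15556; P(data | urn B) = (5/10)(5/9)(4/8) = 0.13889; P(data | urn C) = (2/8)(6/7)(1/6) = 0.035714; P(data | urn D) = (5/10)(5/9)(4/8) = 0.13889.
Weighting by the prior gives 1/4 · 0.15556 = 0.038889, 1/4 · 0.13889 = 0.034722, 1/4 · 0.035714 = 0.0089286, 1/4 · 0.13889 = 0.034722; with total 0.11726.
Hence P(urn B | data) = (0.034722) / (0.11726) = 0.29611.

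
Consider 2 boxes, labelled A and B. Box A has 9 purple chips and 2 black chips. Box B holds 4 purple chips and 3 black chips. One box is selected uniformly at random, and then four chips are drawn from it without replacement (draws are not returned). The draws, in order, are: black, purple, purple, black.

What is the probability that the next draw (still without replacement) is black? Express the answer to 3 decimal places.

Compute the likelihood of the observed sequence for each case: P(data | box A) = (2/11)(9/10)(8/9)(1/8) = 1/55; P(data | box B) = (3/7)(4/6)(3/5)(2/4) = 3/35.
Weighting by the prior gives 1/2 · 1/55 = 1/110, 1/2 · 3/35 = 3/70; these sum to 4/77.
The posterior is then P(box A | data) = 7/40, P(box B | data) = 33/40.
The predictive probability is P(black next | data) = (0)(7/40) + (1/3)(33/40) = 11/40.

0.275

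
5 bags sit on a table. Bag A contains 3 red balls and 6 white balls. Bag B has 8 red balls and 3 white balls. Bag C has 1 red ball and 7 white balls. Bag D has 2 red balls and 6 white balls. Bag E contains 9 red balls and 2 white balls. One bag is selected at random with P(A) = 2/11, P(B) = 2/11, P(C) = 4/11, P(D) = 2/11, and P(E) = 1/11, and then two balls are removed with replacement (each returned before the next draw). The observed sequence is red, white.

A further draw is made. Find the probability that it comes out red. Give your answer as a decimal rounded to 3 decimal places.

0.392

Compute the likelihood of the observed sequence for each case: P(data | bag A) = (3/9)(6/9) = 0.22222; P(data | bag B) = (8/11)(3/11) = 0.19835; P(data | bag C) = (1/8)(7/8) = 0.10938; P(data | bag D) = (2/8)(6/8) = 0.1875; P(data | bag E) = (9/11)(2/11) = 0.14876.
The prior-weighted likelihoods are 2/11 · 0.22222 = 0.040404, 2/11 · 0.19835 = 0.036063, 4/11 · 0.10938 = 0.039773, 2/11 · 0.1875 = 0.034091, 1/11 · 0.14876 = 0.013524; these sum to 0.16385.
Dividing through by the total gives posterior P(bag A | data) = 0.24658, P(bag B | data) = 0.22009, P(bag C | data) = 0.24273, P(bag D | data) = 0.20806, P(bag E | data) = 0.082535.
So P(red next | data) = Σ P(red next | H) P(H | data) = (1/3)(0.24658) + (8/11)(0.22009) + (1/8)(0.24273) + (1/4)(0.20806) + (9/11)(0.082535) = 0.39215.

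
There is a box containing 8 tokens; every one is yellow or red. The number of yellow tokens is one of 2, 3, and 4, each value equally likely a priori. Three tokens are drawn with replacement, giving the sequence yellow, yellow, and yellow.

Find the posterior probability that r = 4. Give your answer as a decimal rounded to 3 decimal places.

0.646

Under each hypothesis, the probability of the observed sequence is: P(data | r = 2) = (2/8)(2/8)(2/8) = 1/64; P(data | r = 3) = (3/8)(3/8)(3/8) = 27/512; P(data | r = 4) = (4/8)(4/8)(4/8) = 1/8.
Weighting by the prior gives 1/3 · 1/64 = 1/192, 1/3 · 27/512 = 9/512, 1/3 · 1/8 = 1/24; with total 33/512.
Hence P(r = 4 | data) = (1/24) / (33/512) = 64/99.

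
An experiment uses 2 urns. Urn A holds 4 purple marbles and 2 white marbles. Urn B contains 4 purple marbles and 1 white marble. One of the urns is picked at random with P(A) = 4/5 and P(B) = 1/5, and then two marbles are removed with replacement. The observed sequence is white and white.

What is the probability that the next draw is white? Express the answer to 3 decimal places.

Compute the likelihood of the observed sequence for each case: P(data | urn A) = (2/6)(2/6) = 0.11111; P(data | urn B) = (1/5)(1/5) = 0.04.
The prior-weighted likelihoods are 4/5 · 0.11111 = 0.088889, 1/5 · 0.04 = 0.008; with total 0.096889.
Normalising, the posterior is P(urn A | data) = 0.91743, P(urn B | data) = 0.082569.
The predictive probability is P(white next | data) = (1/3)(0.91743) + (1/5)(0.082569) = 0.32232.

0.322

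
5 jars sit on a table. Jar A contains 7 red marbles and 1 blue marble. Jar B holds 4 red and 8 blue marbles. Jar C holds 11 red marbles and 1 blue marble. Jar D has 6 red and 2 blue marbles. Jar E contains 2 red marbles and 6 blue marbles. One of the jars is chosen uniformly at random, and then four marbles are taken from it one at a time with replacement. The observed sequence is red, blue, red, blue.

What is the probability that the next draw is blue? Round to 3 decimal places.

0.510

For each hypothesis, P(data | H) works out to: P(data | jar A) = (7/8)(1/8)(7/8)(1/8) = 0.011963; P(data | jar B) = (4/12)(8/12)(4/12)(8/12) = 0.049383; P(data | jar C) = (11/12)(1/12)(11/12)(1/12) = 0.0058353; P(data | jar D) = (6/8)(2/8)(6/8)(2/8) = 0.035156; P(data | jar E) = (2/8)(6/8)(2/8)(6/8) = 0.035156.
Multiplying each by its prior: 1/5 · 0.011963 = 0.0023926, 1/5 · 0.049383 = 0.0098765, 1/5 · 0.0058353 = 0.0011671, 1/5 · 0.035156 = 0.0070313, 1/5 · 0.035156 = 0.0070313; these sum to 0.027499.
Dividing through by the total gives posterior P(jar A | data) = 0.087007, P(jar B | data) = 0.35916, P(jar C | data) = 0.04244, P(jar D | data) = 0.25569, P(jar E | data) = 0.25569.
The predictive probability is P(blue next | data) = (1/8)(0.087007) + (2/3)(0.35916) + (1/12)(0.04244) + (1/4)(0.25569) + (3/4)(0.25569) = 0.50955.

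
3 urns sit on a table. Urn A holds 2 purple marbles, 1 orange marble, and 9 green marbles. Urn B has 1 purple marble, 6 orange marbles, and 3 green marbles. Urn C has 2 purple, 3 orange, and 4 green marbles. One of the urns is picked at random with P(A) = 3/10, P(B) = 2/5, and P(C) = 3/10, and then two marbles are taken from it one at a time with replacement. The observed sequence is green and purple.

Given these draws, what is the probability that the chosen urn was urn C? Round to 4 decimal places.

Compute the likelihood of the observed sequence for each case: P(data | urn A) = (9/12)(2/12) = 0.125; P(data | urn B) = (3/10)(1/10) = 0.03; P(data | urn C) = (4/9)(2/9) = 0.098765.
Weighting by the prior gives 3/10 · 0.125 = 0.0375, 2/5 · 0.03 = 0.012, 3/10 · 0.098765 = 0.02963; with total 0.07913.
So P(urn C | data) = (0.02963) / (0.07913) = 0.37444.

0.3744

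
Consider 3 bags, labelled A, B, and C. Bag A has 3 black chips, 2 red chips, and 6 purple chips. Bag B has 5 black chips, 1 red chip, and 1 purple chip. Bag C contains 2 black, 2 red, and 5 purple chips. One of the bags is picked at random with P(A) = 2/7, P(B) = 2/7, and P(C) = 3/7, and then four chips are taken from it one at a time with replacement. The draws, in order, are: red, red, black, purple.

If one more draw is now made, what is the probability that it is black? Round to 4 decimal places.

0.3011

Under each hypothesis, the probability of the observed sequence is: P(data | bag A) = (2/11)(2/11)(3/11)(6/11) = 0.0049177; P(data | bag B) = (1/7)(1/7)(5/7)(1/7) = 0.0020825; P(data | bag C) = (2/9)(2/9)(2/9)(5/9) = 0.0060966.
Weighting by the prior gives 2/7 · 0.0049177 = 0.0014051, 2/7 · 0.0020825 = 0.00059499, 3/7 · 0.0060966 = 0.0026128; summing to 0.0046129.
The posterior is then P(bag A | data) = 0.30459, P(bag B | data) = 0.12898, P(bag C | data) = 0.56642.
The predictive probability is P(black next | data) = (3/11)(0.30459) + (5/7)(0.12898) + (2/9)(0.56642) = 0.30107.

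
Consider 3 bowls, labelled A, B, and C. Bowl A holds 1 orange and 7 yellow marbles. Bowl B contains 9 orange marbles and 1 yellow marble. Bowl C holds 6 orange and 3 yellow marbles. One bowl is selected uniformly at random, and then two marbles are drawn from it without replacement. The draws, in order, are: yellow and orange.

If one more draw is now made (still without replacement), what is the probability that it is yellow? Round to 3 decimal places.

0.414

The likelihood of the observed sequence under each hypothesis: P(data | bowl A) = (7/8)(1/7) = 1/8; P(data | bowl B) = (1/10)(9/9) = 1/10; P(data | bowl C) = (3/9)(6/8) = 1/4.
Multiplying each by its prior: 1/3 · 1/8 = 1/24, 1/3 · 1/10 = 1/30, 1/3 · 1/4 = 1/12; with total 19/120.
Normalising, the posterior is P(bowl A | data) = 5/19, P(bowl B | data) = 4/19, P(bowl C | data) = 10/19.
The predictive probability is P(yellow next | data) = (1)(5/19) + (0)(4/19) + (2/7)(10/19) = 55/133.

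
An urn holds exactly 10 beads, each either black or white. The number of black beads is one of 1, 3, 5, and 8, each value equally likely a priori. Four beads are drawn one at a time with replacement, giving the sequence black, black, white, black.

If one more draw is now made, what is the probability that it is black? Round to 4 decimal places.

0.6439

The likelihood of the observed sequence under each hypothesis: P(data | r = 1) = (1/10)(1/10)(9/10)(1/10) = 0.0009; P(data | r = 3) = (3/10)(3/10)(7/10)(3/10) = 0.0189; P(data | r = 5) = (5/10)(5/10)(5/10)(5/10) = 0.0625; P(data | r = 8) = (8/10)(8/10)(2/10)(8/10) = 0.1024.
Weighting by the prior gives 1/4 · 0.0009 = 0.000225, 1/4 · 0.0189 = 0.004725, 1/4 · 0.0625 = 0.015625, 1/4 · 0.1024 = 0.0256; with total 0.046175.
Normalising, the posterior is P(r = 1 | data) = 0.0048728, P(r = 3 | data) = 0.10233, P(r = 5 | data) = 0.33839, P(r = 8 | data) = 0.55441.
Averaging over the posterior, P(black next | data) = (1/10)(0.0048728) + (3/10)(0.10233) + (1/2)(0.33839) + (4/5)(0.55441) = 0.64391.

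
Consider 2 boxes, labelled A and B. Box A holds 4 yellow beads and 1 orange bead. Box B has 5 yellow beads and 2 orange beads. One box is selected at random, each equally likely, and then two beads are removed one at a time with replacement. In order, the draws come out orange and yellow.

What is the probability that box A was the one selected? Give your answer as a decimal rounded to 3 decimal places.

0.439

For each hypothesis, P(data | H) works out to: P(data | box A) = (1/5)(4/5) = 0.16; P(data | box B) = (2/7)(5/7) = 0.20408.
Multiplying each by its prior: 1/2 · 0.16 = 0.08, 1/2 · 0.20408 = 0.10204; with total 0.18204.
So P(box A | data) = (0.08) / (0.18204) = 0.43946.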